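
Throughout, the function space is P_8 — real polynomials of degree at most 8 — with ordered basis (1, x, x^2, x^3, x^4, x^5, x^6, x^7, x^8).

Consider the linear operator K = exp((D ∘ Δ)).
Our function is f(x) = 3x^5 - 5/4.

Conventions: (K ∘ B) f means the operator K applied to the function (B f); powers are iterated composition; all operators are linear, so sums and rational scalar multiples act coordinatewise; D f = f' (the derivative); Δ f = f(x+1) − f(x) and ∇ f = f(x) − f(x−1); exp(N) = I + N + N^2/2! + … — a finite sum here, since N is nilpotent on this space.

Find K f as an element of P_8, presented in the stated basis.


order-1 term: 60x^3 + 90x^2 + 60x + 15
order-2 term: 180x + 180
the series for exp((D ∘ Δ)) f terminates at order 2
exp((D ∘ Δ)) f = 3x^5 + 60x^3 + 90x^2 + 240x + 775/4

g(x) = 3x^5 + 60x^3 + 90x^2 + 240x + 775/4


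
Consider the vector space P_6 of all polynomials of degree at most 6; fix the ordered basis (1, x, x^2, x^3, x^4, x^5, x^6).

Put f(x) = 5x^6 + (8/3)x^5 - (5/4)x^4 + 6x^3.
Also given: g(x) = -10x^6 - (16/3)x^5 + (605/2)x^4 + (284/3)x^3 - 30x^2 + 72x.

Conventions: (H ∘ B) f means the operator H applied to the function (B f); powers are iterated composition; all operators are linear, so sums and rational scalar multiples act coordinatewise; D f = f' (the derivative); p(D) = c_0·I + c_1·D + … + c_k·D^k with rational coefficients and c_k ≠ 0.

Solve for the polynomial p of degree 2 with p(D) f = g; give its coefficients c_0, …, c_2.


D^0 f = 5x^6 + (8/3)x^5 - (5/4)x^4 + 6x^3
D^1 f = 30x^5 + (40/3)x^4 - 5x^3 + 18x^2
D^2 f = 150x^4 + (160/3)x^3 - 15x^2 + 36x
matching coefficients of g against c_0 f + c_1 Df + … from the top degree down determines the c_i
solution: c_0 = -2, c_1 = 0, c_2 = 2

c_0 = -2, c_1 = 0, c_2 = 2


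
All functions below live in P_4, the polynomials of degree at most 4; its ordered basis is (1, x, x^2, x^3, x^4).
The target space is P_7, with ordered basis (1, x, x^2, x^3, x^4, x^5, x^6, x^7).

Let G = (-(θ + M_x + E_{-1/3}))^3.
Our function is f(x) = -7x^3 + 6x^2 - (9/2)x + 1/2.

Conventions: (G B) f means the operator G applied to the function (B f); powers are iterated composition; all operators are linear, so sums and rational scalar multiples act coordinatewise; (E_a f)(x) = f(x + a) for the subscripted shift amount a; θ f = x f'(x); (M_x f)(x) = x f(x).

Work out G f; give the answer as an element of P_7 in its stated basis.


the result is g(x) = 7x^6 + 99x^5 + (663/2)x^4 + (904/9)x^3 - (3025/18)x^2 + (7375/54)x - 17027/486

θ f = -21x^3 + 12x^2 - (9/2)x
M_x f = -7x^4 + 6x^3 - (9/2)x^2 + (1/2)x
E_{-1/3} f = -7x^3 + 13x^2 - (65/6)x + 79/27
(θ + M_x + E_{-1/3}) f = -7x^4 - 22x^3 + (41/2)x^2 - (89/6)x + 79/27
(-(θ + M_x + E_{-1/3})) f = 7x^4 + 22x^3 - (41/2)x^2 + (89/6)x - 79/27
θ (-(θ + M_x + E_{-1/3})) f = 28x^4 + 66x^3 - 41x^2 + (89/6)x
M_x (-(θ + M_x + E_{-1/3})) f = 7x^5 + 22x^4 - (41/2)x^3 + (89/6)x^2 - (79/27)x
E_{-1/3} (-(θ + M_x + E_{-1/3})) f = 7x^4 + (38/3)x^3 - (227/6)x^2 + (1879/54)x - 881/81
(θ + M_x + E_{-1/3}) (-(θ + M_x + E_{-1/3})) f = 7x^5 + 57x^4 + (349/6)x^3 - 64x^2 + (1261/27)x - 881/81
(-(θ + M_x + E_{-1/3})) (-(θ + M_x + E_{-1/3})) f = -7x^5 - 57x^4 - (349/6)x^3 + 64x^2 - (1261/27)x + 881/81
θ (-(θ + M_x + E_{-1/3})) (-(θ + M_x + E_{-1/3})) f = -35x^5 - 228x^4 - (349/2)x^3 + 128x^2 - (1261/27)x
M_x (-(θ + M_x + E_{-1/3})) (-(θ + M_x + E_{-1/3})) f = -7x^6 - 57x^5 - (349/6)x^4 + 64x^3 - (1261/27)x^2 + (881/81)x
E_{-1/3} (-(θ + M_x + E_{-1/3})) (-(θ + M_x + E_{-1/3})) f = -7x^5 - (136/3)x^4 + (181/18)x^3 + (4685/54)x^2 - (16321/162)x + 17027/486
(θ + M_x + E_{-1/3}) (-(θ + M_x + E_{-1/3})) (-(θ + M_x + E_{-1/3})) f = -7x^6 - 99x^5 - (663/2)x^4 - (904/9)x^3 + (3025/18)x^2 - (7375/54)x + 17027/486
(-(θ + M_x + E_{-1/3})) (-(θ + M_x + E_{-1/3})) (-(θ + M_x + E_{-1/3})) f = 7x^6 + 99x^5 + (663/2)x^4 + (904/9)x^3 - (3025/18)x^2 + (7375/54)x - 17027/486


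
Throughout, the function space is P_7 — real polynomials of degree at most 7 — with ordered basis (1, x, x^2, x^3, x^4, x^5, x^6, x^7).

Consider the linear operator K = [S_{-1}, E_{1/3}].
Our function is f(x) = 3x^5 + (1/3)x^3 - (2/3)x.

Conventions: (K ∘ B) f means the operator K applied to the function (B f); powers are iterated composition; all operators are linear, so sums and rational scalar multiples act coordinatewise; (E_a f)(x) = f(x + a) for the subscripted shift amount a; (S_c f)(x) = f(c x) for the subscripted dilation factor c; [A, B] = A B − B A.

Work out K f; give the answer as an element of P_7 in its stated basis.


the result is g(x) = 10x^4 + (26/9)x^2 - 32/81

E_{1/3} f = 3x^5 + 5x^4 + (11/3)x^3 + (13/9)x^2 - (10/27)x - 16/81
S_{-1} E_{1/3} f = -3x^5 + 5x^4 - (11/3)x^3 + (13/9)x^2 + (10/27)x - 16/81
S_{-1} f = -3x^5 - (1/3)x^3 + (2/3)x
E_{1/3} S_{-1} f = -3x^5 - 5x^4 - (11/3)x^3 - (13/9)x^2 + (10/27)x + 16/81
[S_{-1}, E_{1/3}] f = 10x^4 + (26/9)x^2 - 32/81


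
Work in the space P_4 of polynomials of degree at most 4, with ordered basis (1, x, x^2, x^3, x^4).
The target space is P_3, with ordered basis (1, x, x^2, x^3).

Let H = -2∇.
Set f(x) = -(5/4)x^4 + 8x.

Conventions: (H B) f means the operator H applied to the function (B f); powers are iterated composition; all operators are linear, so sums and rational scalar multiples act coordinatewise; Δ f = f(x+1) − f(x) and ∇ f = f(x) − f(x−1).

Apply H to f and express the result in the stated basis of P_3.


g(x) = 10x^3 - 15x^2 + 10x - 37/2

∇ f = -5x^3 + (15/2)x^2 - 5x + 37/4
(-2∇) f = 10x^3 - 15x^2 + 10x - 37/2


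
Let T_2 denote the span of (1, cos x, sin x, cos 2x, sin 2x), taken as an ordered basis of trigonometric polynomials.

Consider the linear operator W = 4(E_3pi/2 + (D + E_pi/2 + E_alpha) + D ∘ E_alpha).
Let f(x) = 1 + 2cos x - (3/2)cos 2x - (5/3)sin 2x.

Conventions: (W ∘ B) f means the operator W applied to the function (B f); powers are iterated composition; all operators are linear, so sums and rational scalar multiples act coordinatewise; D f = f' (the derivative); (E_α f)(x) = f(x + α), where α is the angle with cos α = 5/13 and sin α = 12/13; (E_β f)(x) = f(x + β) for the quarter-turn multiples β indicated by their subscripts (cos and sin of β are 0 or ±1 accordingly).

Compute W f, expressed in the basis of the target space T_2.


the image equals g(x) = 12 - (56/13)cos x - (240/13)sin x + (8146/507)cos 2x + (17900/507)sin 2x

E_3pi/2 f = 1 + 2sin x + (3/2)cos 2x + (5/3)sin 2x
D f = -2sin x - (10/3)cos 2x + 3sin 2x
E_pi/2 f = 1 - 2sin x + (3/2)cos 2x + (5/3)sin 2x
E_alpha f = 1 + (10/13)cos x - (24/13)sin x - (43/338)cos 2x + (1135/507)sin 2x
(D + E_pi/2 + E_alpha) f = 2 + (10/13)cos x - (76/13)sin x - (994/507)cos 2x + (1167/169)sin 2x
E_alpha f = 1 + (10/13)cos x - (24/13)sin x - (43/338)cos 2x + (1135/507)sin 2x
D E_alpha f = -(24/13)cos x - (10/13)sin x + (2270/507)cos 2x + (43/169)sin 2x
(E_3pi/2 + (D + E_pi/2 + E_alpha) + D ∘ E_alpha) f = 3 - (14/13)cos x - (60/13)sin x + (4073/1014)cos 2x + (4475/507)sin 2x
(4(E_3pi/2 + (D + E_pi/2 + E_alpha) + D ∘ E_alpha)) f = 12 - (56/13)cos x - (240/13)sin x + (8146/507)cos 2x + (17900/507)sin 2x


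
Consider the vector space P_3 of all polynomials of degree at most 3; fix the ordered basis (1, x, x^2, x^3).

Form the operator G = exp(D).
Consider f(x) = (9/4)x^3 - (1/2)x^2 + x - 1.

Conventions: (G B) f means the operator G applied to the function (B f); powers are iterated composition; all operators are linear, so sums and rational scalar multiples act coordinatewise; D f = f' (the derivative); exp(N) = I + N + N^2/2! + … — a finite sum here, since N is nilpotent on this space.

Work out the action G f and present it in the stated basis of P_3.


order-1 term: (27/4)x^2 - x + 1
order-2 term: (27/4)x - 1/2
order-3 term: 9/4
the series for exp(D) f terminates at order 3
exp(D) f = (9/4)x^3 + (25/4)x^2 + (27/4)x + 7/4

the result is g(x) = (9/4)x^3 + (25/4)x^2 + (27/4)x + 7/4


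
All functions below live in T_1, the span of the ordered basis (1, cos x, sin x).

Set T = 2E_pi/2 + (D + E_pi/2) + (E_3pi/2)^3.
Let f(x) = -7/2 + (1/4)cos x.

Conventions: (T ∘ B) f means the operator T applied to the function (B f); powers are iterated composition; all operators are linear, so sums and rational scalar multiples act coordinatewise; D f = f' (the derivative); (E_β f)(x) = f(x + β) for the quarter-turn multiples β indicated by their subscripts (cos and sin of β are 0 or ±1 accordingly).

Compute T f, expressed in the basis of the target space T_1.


E_pi/2 f = -7/2 - (1/4)sin x
(2E_pi/2) f = -7 - (1/2)sin x
D f = -(1/4)sin x
E_pi/2 f = -7/2 - (1/4)sin x
(D + E_pi/2) f = -7/2 - (1/2)sin x
E_3pi/2 f = -7/2 + (1/4)sin x
E_3pi/2 E_3pi/2 f = -7/2 - (1/4)cos x
E_3pi/2 E_3pi/2 E_3pi/2 f = -7/2 - (1/4)sin x
(2E_pi/2 + (D + E_pi/2) + (E_3pi/2)^3) f = -14 - (5/4)sin x

the result is g(x) = -14 - (5/4)sin x


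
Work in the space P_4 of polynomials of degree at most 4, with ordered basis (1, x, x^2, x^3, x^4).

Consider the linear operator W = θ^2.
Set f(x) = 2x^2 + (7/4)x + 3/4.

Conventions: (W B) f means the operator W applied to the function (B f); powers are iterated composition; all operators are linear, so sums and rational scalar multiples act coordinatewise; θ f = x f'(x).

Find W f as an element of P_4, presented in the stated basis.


θ f = 4x^2 + (7/4)x
θ θ f = 8x^2 + (7/4)x

the image equals g(x) = 8x^2 + (7/4)x


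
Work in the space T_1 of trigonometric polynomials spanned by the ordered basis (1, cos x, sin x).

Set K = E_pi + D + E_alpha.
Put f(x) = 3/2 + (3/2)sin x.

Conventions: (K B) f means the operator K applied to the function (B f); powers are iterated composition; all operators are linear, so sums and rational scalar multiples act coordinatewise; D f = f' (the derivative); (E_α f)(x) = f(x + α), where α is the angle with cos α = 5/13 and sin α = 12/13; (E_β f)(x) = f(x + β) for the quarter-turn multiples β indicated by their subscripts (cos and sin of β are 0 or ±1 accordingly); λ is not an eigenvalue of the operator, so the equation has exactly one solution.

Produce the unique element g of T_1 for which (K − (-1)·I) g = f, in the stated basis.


g(x) = 1/2 - (3/4)cos x + (3/20)sin x

write g with unknown coordinates in the stated basis and equate coefficients in (K − (-1)·I) g = f
solving from the highest basis element down gives g = 1/2 - (3/4)cos x + (3/20)sin x
check: K g = 1 + (3/4)cos x + (27/20)sin x
so K g − (-1)·g = 3/2 + (3/2)sin x = f ✓


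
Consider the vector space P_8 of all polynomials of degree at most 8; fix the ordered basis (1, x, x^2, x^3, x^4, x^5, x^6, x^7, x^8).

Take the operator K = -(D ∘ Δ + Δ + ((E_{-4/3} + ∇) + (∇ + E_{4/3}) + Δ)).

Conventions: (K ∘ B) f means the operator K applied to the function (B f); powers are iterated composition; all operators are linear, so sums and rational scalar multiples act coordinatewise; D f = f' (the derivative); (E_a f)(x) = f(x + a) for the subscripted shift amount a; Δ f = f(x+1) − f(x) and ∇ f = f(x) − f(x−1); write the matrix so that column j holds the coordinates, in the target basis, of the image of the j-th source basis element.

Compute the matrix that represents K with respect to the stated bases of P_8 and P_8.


image of 1: -2
image of x: -2x - 4
image of x^2: -2x^2 - 8x - 50/9
image of x^3: -2x^3 - 12x^2 - (50/3)x - 7
image of x^4: -2x^4 - 16x^3 - (100/3)x^2 - 28x - 836/81
image of x^5: -2x^5 - 20x^4 - (500/9)x^3 - 70x^2 - (4180/81)x - 9
image of x^6: -2x^6 - 24x^5 - (250/3)x^4 - 140x^3 - (4180/27)x^2 - 54x - 12566/729
image of x^7: -2x^7 - 28x^6 - (350/3)x^5 - 245x^4 - (29260/81)x^3 - 189x^2 - (87962/729)x - 11
image of x^8: -2x^8 - 32x^7 - (1400/9)x^6 - 392x^5 - (58520/81)x^4 - 504x^3 - (351848/729)x^2 - 88x - 183560/6561
each image's coordinates form column j of the matrix

the matrix is [[-2, -4, -50/9, -7, -836/81, -9, -12566/729, -11, -183560/6561]; [0, -2, -8, -50/3, -28, -4180/81, -54, -87962/729, -88]; [0, 0, -2, -12, -100/3, -70, -4180/27, -189, -351848/729]; [0, 0, 0, -2, -16, -500/9, -140, -29260/81, -504]; [0, 0, 0, 0, -2, -20, -250/3, -245, -58520/81]; [0, 0, 0, 0, 0, -2, -24, -350/3, -392]; [0, 0, 0, 0, 0, 0, -2, -28, -1400/9]; [0, 0, 0, 0, 0, 0, 0, -2, -32]; [0, 0, 0, 0, 0, 0, 0, 0, -2]] (rows listed top to bottom)


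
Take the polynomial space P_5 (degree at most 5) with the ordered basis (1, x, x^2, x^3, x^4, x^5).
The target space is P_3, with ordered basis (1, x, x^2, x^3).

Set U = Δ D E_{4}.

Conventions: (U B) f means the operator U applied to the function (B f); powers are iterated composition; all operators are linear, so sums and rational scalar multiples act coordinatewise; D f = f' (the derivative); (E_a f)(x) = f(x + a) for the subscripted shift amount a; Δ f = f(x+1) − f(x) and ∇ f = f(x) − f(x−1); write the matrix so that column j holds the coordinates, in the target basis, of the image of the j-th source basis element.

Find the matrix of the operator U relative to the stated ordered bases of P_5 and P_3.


the matrix is [[0, 0, 2, 27, 244, 1845]; [0, 0, 0, 6, 108, 1220]; [0, 0, 0, 0, 12, 270]; [0, 0, 0, 0, 0, 20]] (rows listed top to bottom)

image of 1: 0
image of x: 0
image of x^2: 2
image of x^3: 6x + 27
image of x^4: 12x^2 + 108x + 244
image of x^5: 20x^3 + 270x^2 + 1220x + 1845
each image's coordinates form column j of the matrix


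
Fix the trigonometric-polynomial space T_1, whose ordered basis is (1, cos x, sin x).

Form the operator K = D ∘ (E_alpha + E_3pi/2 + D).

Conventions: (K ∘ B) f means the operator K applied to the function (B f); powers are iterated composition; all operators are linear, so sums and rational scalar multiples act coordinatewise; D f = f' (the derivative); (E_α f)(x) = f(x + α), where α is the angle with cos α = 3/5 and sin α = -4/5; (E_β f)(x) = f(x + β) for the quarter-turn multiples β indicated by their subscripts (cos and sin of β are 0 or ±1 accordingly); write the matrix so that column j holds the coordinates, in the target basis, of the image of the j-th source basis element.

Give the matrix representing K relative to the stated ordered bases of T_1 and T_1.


image of 1: 0
image of cos x: (4/5)cos x - (3/5)sin x
image of sin x: (3/5)cos x + (4/5)sin x
each image's coordinates form column j of the matrix

the matrix is [[0, 0, 0]; [0, 4/5, 3/5]; [0, -3/5, 4/5]] (rows listed top to bottom)


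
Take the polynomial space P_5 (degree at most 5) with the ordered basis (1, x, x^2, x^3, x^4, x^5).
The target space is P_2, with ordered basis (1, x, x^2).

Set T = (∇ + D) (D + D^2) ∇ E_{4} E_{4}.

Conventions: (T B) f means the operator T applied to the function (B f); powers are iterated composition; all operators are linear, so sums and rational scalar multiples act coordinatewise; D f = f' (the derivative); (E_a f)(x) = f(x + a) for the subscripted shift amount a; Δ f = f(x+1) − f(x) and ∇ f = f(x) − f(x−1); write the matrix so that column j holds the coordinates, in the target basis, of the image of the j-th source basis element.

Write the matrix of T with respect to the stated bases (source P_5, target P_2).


the matrix is [[0, 0, 0, 12, 396, 8070]; [0, 0, 0, 0, 48, 1980]; [0, 0, 0, 0, 0, 120]] (rows listed top to bottom)

image of 1: 0
image of x: 0
image of x^2: 0
image of x^3: 12
image of x^4: 48x + 396
image of x^5: 120x^2 + 1980x + 8070
each image's coordinates form column j of the matrix


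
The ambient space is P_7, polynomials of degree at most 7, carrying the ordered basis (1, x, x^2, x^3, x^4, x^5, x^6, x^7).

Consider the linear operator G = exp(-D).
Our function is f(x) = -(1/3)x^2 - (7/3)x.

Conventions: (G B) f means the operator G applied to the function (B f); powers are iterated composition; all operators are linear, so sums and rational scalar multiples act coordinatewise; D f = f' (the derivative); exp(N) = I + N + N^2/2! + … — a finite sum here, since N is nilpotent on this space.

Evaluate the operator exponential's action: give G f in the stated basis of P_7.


order-1 term: (2/3)x + 7/3
order-2 term: -1/3
the series for exp(-D) f terminates at order 2
exp(-D) f = -(1/3)x^2 - (5/3)x + 2

the image equals g(x) = -(1/3)x^2 - (5/3)x + 2


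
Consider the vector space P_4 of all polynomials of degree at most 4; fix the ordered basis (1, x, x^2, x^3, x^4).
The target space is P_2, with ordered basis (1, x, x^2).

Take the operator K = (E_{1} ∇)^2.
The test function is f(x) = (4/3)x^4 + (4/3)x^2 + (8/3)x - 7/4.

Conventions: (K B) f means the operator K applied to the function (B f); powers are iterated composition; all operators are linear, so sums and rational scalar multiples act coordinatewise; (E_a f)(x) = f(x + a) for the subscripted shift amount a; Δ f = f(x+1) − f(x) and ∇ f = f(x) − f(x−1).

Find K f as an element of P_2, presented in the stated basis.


the result is g(x) = 16x^2 + 32x + 64/3

∇ f = (16/3)x^3 - 8x^2 + 8x
E_{1} ∇ f = (16/3)x^3 + 8x^2 + 8x + 16/3
∇ (E_{1} ∇) f = 16x^2 + 16/3
E_{1} ∇ (E_{1} ∇) f = 16x^2 + 32x + 64/3


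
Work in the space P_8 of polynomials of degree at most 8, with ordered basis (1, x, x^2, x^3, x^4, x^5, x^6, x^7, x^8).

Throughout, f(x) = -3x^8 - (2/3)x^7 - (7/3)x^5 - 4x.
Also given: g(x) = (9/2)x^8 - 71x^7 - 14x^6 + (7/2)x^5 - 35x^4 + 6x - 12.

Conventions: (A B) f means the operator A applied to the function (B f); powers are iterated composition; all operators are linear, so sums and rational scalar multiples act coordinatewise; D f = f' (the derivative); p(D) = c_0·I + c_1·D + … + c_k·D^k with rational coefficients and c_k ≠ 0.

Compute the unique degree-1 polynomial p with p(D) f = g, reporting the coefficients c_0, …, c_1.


p(D) = -(3/2)·I + 3·D, i.e. c_0 = -3/2, c_1 = 3

D^0 f = -3x^8 - (2/3)x^7 - (7/3)x^5 - 4x
D^1 f = -24x^7 - (14/3)x^6 - (35/3)x^4 - 4
matching coefficients of g against c_0 f + c_1 Df + … from the top degree down determines the c_i
solution: c_0 = -3/2, c_1 = 3


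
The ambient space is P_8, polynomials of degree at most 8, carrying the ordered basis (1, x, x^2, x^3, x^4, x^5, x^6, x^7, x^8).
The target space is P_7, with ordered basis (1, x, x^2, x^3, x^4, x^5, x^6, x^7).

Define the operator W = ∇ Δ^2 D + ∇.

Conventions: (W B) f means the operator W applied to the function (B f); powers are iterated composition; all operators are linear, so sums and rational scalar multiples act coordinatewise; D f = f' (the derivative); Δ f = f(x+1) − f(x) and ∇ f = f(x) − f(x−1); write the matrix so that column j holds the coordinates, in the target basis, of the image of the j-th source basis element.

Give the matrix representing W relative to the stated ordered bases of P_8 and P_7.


the matrix is [[0, 1, -1, 1, 23, 61, 179, 421, 1007]; [0, 0, 2, -3, 4, 115, 366, 1253, 3368]; [0, 0, 0, 3, -6, 10, 345, 1281, 5012]; [0, 0, 0, 0, 4, -10, 20, 805, 3416]; [0, 0, 0, 0, 0, 5, -15, 35, 1610]; [0, 0, 0, 0, 0, 0, 6, -21, 56]; [0, 0, 0, 0, 0, 0, 0, 7, -28]; [0, 0, 0, 0, 0, 0, 0, 0, 8]] (rows listed top to bottom)

image of 1: 0
image of x: 1
image of x^2: 2x - 1
image of x^3: 3x^2 - 3x + 1
image of x^4: 4x^3 - 6x^2 + 4x + 23
image of x^5: 5x^4 - 10x^3 + 10x^2 + 115x + 61
image of x^6: 6x^5 - 15x^4 + 20x^3 + 345x^2 + 366x + 179
image of x^7: 7x^6 - 21x^5 + 35x^4 + 805x^3 + 1281x^2 + 1253x + 421
image of x^8: 8x^7 - 28x^6 + 56x^5 + 1610x^4 + 3416x^3 + 5012x^2 + 3368x + 1007
each image's coordinates form column j of the matrix


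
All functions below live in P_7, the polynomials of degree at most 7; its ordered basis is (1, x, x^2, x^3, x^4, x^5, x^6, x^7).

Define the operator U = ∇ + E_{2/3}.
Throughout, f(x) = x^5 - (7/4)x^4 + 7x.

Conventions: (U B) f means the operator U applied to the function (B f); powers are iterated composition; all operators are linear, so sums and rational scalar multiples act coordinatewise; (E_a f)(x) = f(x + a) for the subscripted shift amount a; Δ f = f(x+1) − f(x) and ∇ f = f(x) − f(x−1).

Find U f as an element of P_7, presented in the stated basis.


g(x) = x^5 + (79/12)x^4 - (155/9)x^3 + (1015/54)x^2 - (493/81)x + 13805/972

∇ f = 5x^4 - 17x^3 + (41/2)x^2 - 12x + 39/4
E_{2/3} f = x^5 + (19/12)x^4 - (2/9)x^3 - (46/27)x^2 + (479/81)x + 1082/243
(∇ + E_{2/3}) f = x^5 + (79/12)x^4 - (155/9)x^3 + (1015/54)x^2 - (493/81)x + 13805/972


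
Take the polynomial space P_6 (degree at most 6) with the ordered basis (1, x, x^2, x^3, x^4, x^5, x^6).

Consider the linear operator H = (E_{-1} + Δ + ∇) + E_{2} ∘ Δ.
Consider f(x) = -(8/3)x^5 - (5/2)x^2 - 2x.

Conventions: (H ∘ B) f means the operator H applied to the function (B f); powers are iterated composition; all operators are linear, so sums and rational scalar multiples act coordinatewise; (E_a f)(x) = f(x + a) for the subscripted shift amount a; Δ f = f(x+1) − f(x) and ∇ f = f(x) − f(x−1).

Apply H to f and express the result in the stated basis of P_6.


E_{-1} f = -(8/3)x^5 + (40/3)x^4 - (80/3)x^3 + (145/6)x^2 - (31/3)x + 13/6
Δ f = -(40/3)x^4 - (80/3)x^3 - (80/3)x^2 - (55/3)x - 43/6
∇ f = -(40/3)x^4 + (80/3)x^3 - (80/3)x^2 + (25/3)x - 13/6
(E_{-1} + Δ + ∇) f = -(8/3)x^5 - (40/3)x^4 - (80/3)x^3 - (175/6)x^2 - (61/3)x - 43/6
Δ f = -(40/3)x^4 - (80/3)x^3 - (80/3)x^2 - (55/3)x - 43/6
E_{2} Δ f = -(40/3)x^4 - (400/3)x^3 - (1520/3)x^2 - (2615/3)x - 3463/6
((E_{-1} + Δ + ∇) + E_{2} ∘ Δ) f = -(8/3)x^5 - (80/3)x^4 - 160x^3 - (3215/6)x^2 - 892x - 1753/3

the image equals g(x) = -(8/3)x^5 - (80/3)x^4 - 160x^3 - (3215/6)x^2 - 892x - 1753/3


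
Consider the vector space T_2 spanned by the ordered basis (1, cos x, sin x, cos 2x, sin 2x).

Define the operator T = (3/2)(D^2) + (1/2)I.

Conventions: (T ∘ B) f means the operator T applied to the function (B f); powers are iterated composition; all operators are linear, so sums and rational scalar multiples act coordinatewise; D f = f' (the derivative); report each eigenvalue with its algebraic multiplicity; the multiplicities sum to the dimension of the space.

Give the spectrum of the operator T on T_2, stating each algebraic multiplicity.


image of 1: 1/2
image of cos x: -cos x
image of sin x: -sin x
image of cos 2x: -(11/2)cos 2x
image of sin 2x: -(11/2)sin 2x
the matrix is diagonal; its diagonal is (1/2, -1, -1, -11/2, -11/2)
for a triangular matrix the eigenvalues are the diagonal entries, with algebraic multiplicity their repetition count

λ = -11/2 (multiplicity 2), λ = -1 (multiplicity 2), λ = 1/2 (multiplicity 1)


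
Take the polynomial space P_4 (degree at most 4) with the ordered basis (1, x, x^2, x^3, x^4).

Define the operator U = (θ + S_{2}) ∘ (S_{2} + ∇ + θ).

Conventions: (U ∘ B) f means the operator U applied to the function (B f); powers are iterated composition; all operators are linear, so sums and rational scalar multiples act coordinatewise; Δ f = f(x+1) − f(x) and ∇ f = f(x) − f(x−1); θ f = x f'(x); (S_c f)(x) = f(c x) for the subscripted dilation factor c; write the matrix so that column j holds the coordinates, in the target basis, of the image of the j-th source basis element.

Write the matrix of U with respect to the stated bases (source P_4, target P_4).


the matrix is [[1, 1, -1, 1, -1]; [0, 9, 6, -9, 12]; [0, 0, 36, 18, -36]; [0, 0, 0, 121, 44]; [0, 0, 0, 0, 400]] (rows listed top to bottom)

image of 1: 1
image of x: 9x + 1
image of x^2: 36x^2 + 6x - 1
image of x^3: 121x^3 + 18x^2 - 9x + 1
image of x^4: 400x^4 + 44x^3 - 36x^2 + 12x - 1
each image's coordinates form column j of the matrix


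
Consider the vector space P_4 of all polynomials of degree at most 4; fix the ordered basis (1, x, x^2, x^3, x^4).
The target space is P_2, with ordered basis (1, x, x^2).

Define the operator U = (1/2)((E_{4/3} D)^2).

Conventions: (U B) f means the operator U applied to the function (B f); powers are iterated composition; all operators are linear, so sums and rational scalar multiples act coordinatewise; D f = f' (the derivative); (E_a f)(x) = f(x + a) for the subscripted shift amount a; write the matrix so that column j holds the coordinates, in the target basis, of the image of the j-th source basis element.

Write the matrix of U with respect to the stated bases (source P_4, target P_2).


image of 1: 0
image of x: 0
image of x^2: 1
image of x^3: 3x + 8
image of x^4: 6x^2 + 32x + 128/3
each image's coordinates form column j of the matrix

the matrix is [[0, 0, 1, 8, 128/3]; [0, 0, 0, 3, 32]; [0, 0, 0, 0, 6]] (rows listed top to bottom)


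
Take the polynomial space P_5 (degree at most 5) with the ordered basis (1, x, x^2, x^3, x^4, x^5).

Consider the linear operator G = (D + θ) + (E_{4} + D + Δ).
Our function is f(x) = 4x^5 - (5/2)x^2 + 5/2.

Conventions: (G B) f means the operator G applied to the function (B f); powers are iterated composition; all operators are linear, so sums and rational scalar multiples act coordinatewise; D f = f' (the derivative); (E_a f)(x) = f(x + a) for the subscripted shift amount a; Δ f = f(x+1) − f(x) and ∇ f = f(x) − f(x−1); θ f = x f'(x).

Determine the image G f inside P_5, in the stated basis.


the image equals g(x) = 24x^5 + 140x^4 + 680x^3 + (5185/2)x^2 + 5105x + 4060

D f = 20x^4 - 5x
θ f = 20x^5 - 5x^2
(D + θ) f = 20x^5 + 20x^4 - 5x^2 - 5x
E_{4} f = 4x^5 + 80x^4 + 640x^3 + (5115/2)x^2 + 5100x + 8117/2
D f = 20x^4 - 5x
Δ f = 20x^4 + 40x^3 + 40x^2 + 15x + 3/2
(E_{4} + D + Δ) f = 4x^5 + 120x^4 + 680x^3 + (5195/2)x^2 + 5110x + 4060
((D + θ) + (E_{4} + D + Δ)) f = 24x^5 + 140x^4 + 680x^3 + (5185/2)x^2 + 5105x + 4060


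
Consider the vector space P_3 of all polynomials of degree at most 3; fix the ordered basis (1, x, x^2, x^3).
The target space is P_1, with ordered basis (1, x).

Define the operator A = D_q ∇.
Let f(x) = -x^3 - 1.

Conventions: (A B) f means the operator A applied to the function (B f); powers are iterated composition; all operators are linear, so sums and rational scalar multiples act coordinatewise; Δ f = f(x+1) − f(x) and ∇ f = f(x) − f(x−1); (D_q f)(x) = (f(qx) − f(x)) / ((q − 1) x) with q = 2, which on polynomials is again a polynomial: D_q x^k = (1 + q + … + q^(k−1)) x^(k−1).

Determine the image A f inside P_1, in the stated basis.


the result is g(x) = -9x + 3

∇ f = -3x^2 + 3x - 1
D_q ∇ f = -9x + 3


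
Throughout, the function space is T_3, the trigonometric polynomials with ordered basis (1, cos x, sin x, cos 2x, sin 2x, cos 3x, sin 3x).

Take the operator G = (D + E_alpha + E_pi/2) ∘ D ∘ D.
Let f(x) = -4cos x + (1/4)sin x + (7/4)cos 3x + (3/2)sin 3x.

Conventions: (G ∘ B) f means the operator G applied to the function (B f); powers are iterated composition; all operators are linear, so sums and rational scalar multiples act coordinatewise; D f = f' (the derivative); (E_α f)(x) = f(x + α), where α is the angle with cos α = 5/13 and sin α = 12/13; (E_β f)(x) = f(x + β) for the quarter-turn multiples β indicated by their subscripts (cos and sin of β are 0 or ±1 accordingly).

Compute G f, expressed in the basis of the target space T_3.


the result is g(x) = (21/26)cos x - (613/52)sin x - (64359/8788)cos 3x + (83637/2197)sin 3x

D f = (1/4)cos x + 4sin x + (9/2)cos 3x - (21/4)sin 3x
D D f = 4cos x - (1/4)sin x - (63/4)cos 3x - (27/2)sin 3x
D (D ∘ D) f = -(1/4)cos x - 4sin x - (81/2)cos 3x + (189/4)sin 3x
E_alpha (D ∘ D) f = (17/13)cos x - (197/52)sin x + (172917/8788)cos 3x + (28863/4394)sin 3x
E_pi/2 (D ∘ D) f = -(1/4)cos x - 4sin x + (27/2)cos 3x - (63/4)sin 3x
(D + E_alpha + E_pi/2) (D ∘ D) f = (21/26)cos x - (613/52)sin x - (64359/8788)cos 3x + (83637/2197)sin 3x


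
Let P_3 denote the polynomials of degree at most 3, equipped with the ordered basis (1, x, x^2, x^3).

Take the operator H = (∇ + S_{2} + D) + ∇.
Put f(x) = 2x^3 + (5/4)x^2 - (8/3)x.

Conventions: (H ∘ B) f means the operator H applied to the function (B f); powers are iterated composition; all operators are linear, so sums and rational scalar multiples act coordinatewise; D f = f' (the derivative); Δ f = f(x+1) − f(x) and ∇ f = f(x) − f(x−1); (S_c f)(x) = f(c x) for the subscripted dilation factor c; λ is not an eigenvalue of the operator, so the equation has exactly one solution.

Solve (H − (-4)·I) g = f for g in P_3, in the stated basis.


g(x) = (1/6)x^3 - (1/32)x^2 - (71/288)x + 11/160

write g with unknown coordinates in the stated basis and equate coefficients in (H − (-4)·I) g = f
solving from the highest basis element down gives g = (1/6)x^3 - (1/32)x^2 - (71/288)x + 11/160
check: H g = (4/3)x^3 + (11/8)x^2 - (121/72)x - 11/40
so H g − (-4)·g = 2x^3 + (5/4)x^2 - (8/3)x = f ✓


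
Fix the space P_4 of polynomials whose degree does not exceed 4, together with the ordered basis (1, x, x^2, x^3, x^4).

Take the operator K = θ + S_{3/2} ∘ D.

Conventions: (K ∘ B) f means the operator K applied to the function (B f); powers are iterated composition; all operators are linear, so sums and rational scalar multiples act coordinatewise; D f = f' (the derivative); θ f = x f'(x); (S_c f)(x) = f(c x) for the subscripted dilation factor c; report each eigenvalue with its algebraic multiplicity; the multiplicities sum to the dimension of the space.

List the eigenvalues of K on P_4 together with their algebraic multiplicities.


λ = 0 (multiplicity 1), λ = 1 (multiplicity 1), λ = 2 (multiplicity 1), λ = 3 (multiplicity 1), λ = 4 (multiplicity 1)

image of 1: 0
image of x: x + 1
image of x^2: 2x^2 + 3x
image of x^3: 3x^3 + (27/4)x^2
image of x^4: 4x^4 + (27/2)x^3
the matrix is upper triangular; its diagonal is (0, 1, 2, 3, 4)
for a triangular matrix the eigenvalues are the diagonal entries, with algebraic multiplicity their repetition count


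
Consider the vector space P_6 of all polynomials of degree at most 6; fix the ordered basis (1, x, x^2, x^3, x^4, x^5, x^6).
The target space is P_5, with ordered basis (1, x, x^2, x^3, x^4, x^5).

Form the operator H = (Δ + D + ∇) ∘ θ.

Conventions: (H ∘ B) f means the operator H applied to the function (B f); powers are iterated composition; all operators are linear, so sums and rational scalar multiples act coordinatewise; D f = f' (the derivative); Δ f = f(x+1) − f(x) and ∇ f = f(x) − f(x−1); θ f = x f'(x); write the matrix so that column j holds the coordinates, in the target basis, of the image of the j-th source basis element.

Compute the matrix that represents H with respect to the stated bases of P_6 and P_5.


the matrix is [[0, 3, 0, 6, 0, 10, 0]; [0, 0, 12, 0, 32, 0, 72]; [0, 0, 0, 27, 0, 100, 0]; [0, 0, 0, 0, 48, 0, 240]; [0, 0, 0, 0, 0, 75, 0]; [0, 0, 0, 0, 0, 0, 108]] (rows listed top to bottom)

image of 1: 0
image of x: 3
image of x^2: 12x
image of x^3: 27x^2 + 6
image of x^4: 48x^3 + 32x
image of x^5: 75x^4 + 100x^2 + 10
image of x^6: 108x^5 + 240x^3 + 72x
each image's coordinates form column j of the matrix


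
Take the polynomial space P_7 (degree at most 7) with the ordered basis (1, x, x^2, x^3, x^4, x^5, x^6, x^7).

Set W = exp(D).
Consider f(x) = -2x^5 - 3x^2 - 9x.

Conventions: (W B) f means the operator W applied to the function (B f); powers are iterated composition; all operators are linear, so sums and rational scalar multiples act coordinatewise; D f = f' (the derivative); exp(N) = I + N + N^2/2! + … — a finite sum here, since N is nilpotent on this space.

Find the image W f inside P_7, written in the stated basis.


order-1 term: -10x^4 - 6x - 9
order-2 term: -20x^3 - 3
order-3 term: -20x^2
order-4 term: -10x
order-5 term: -2
the series for exp(D) f terminates at order 5
exp(D) f = -2x^5 - 10x^4 - 20x^3 - 23x^2 - 25x - 14

g(x) = -2x^5 - 10x^4 - 20x^3 - 23x^2 - 25x - 14


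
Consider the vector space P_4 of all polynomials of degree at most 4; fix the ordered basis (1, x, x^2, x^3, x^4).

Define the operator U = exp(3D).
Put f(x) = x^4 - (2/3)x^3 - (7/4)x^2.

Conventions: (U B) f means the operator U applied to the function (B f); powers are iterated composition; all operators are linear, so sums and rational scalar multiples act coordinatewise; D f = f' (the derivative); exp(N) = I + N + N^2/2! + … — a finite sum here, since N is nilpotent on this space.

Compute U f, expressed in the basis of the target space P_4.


the image equals g(x) = x^4 + (34/3)x^3 + (185/4)x^2 + (159/2)x + 189/4

order-1 term: 12x^3 - 6x^2 - (21/2)x
order-2 term: 54x^2 - 18x - 63/4
order-3 term: 108x - 18
order-4 term: 81
the series for exp(3D) f terminates at order 4
exp(3D) f = x^4 + (34/3)x^3 + (185/4)x^2 + (159/2)x + 189/4


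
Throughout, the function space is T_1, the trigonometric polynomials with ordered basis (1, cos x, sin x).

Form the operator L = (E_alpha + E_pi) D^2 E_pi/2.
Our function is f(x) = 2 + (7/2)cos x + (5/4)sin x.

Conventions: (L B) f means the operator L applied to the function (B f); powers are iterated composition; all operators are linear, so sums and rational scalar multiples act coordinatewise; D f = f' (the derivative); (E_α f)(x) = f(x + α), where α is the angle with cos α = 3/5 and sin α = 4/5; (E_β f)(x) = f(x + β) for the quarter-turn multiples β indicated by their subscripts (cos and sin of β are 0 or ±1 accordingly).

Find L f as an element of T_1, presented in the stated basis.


the result is g(x) = (33/10)cos x - (2/5)sin x

E_pi/2 f = 2 + (5/4)cos x - (7/2)sin x
D E_pi/2 f = -(7/2)cos x - (5/4)sin x
D D E_pi/2 f = -(5/4)cos x + (7/2)sin x
E_alpha D^2 E_pi/2 f = (41/20)cos x + (31/10)sin x
E_pi D^2 E_pi/2 f = (5/4)cos x - (7/2)sin x
(E_alpha + E_pi) D^2 E_pi/2 f = (33/10)cos x - (2/5)sin x


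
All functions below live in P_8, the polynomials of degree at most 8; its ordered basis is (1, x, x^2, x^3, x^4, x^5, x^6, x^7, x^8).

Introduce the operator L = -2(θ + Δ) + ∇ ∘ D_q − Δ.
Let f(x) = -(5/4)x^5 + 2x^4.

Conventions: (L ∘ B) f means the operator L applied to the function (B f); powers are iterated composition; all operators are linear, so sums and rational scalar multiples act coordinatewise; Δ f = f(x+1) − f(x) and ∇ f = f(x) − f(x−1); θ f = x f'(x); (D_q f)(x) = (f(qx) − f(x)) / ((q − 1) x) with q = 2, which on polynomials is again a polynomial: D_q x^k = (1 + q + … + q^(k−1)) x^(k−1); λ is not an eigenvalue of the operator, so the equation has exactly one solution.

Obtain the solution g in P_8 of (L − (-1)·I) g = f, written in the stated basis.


write g with unknown coordinates in the stated basis and equate coefficients in (L − (-1)·I) g = f
solving from the highest basis element down gives g = (5/36)x^5 - (7/12)x^4 + (361/90)x^3 - (1637/60)x^2 + (20893/90)x + 11224/15
check: L g = -(25/18)x^5 + (31/12)x^4 - (361/90)x^3 + (1637/60)x^2 - (20893/90)x - 11224/15
so L g − (-1)·g = -(5/4)x^5 + 2x^4 = f ✓

the result is g(x) = (5/36)x^5 - (7/12)x^4 + (361/90)x^3 - (1637/60)x^2 + (20893/90)x + 11224/15


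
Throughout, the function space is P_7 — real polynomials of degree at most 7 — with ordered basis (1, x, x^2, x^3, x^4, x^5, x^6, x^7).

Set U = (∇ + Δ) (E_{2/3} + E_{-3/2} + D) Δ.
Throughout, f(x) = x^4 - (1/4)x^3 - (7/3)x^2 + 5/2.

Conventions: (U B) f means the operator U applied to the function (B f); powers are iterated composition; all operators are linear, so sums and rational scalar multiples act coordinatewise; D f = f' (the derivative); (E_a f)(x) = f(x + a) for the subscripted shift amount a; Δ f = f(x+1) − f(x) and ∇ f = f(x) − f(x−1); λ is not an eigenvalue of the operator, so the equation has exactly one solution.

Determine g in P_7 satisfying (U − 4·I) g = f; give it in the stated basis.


the result is g(x) = -(1/4)x^4 + (1/16)x^3 - (29/12)x^2 - (25/8)x - 369/32

write g with unknown coordinates in the stated basis and equate coefficients in (U − 4·I) g = f
solving from the highest basis element down gives g = -(1/4)x^4 + (1/16)x^3 - (29/12)x^2 - (25/8)x - 369/32
check: U g = -12x^2 - (25/2)x - 349/8
so U g − 4·g = x^4 - (1/4)x^3 - (7/3)x^2 + 5/2 = f ✓


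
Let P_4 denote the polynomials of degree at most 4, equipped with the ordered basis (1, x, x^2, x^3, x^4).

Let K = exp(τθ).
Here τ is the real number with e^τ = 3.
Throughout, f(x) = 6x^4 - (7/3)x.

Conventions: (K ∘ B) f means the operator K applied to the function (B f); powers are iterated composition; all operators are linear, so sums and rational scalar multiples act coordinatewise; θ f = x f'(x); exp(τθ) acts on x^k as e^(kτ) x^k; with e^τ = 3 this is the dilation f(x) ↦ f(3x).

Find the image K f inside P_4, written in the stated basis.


the image equals g(x) = 486x^4 - 7x

exp(τθ) x^k = e^(kτ) x^k; with e^τ = 3 this sends x^k to 3^k x^k
x ↦ 3 x
x^4 ↦ 81 x^4
applying this coordinatewise to f: exp(τθ) f = 486x^4 - 7x


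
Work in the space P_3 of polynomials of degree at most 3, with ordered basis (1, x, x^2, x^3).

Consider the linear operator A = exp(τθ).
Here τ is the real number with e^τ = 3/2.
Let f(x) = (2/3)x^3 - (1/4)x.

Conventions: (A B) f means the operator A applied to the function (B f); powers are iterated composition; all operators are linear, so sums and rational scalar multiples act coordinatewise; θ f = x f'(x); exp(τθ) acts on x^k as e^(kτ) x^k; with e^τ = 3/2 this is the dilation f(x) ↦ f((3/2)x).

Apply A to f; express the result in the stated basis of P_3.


exp(τθ) x^k = e^(kτ) x^k; with e^τ = 3/2 this sends x^k to (3/2)^k x^k
x ↦ 3/2 x
x^3 ↦ 27/8 x^3
applying this coordinatewise to f: exp(τθ) f = (9/4)x^3 - (3/8)x

g(x) = (9/4)x^3 - (3/8)x


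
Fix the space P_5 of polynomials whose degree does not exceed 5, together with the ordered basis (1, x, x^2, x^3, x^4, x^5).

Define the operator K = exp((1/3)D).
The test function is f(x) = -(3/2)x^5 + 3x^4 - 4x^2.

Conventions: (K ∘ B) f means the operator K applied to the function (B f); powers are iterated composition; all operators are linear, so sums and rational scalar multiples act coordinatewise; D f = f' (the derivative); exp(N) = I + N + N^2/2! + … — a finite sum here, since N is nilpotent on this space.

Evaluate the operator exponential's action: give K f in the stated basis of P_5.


g(x) = -(3/2)x^5 + (1/2)x^4 + (7/3)x^3 - (23/9)x^2 - (125/54)x - 67/162

order-1 term: -(5/2)x^4 + 4x^3 - (8/3)x
order-2 term: -(5/3)x^3 + 2x^2 - 4/9
order-3 term: -(5/9)x^2 + (4/9)x
order-4 term: -(5/54)x + 1/27
order-5 term: -1/162
the series for exp((1/3)D) f terminates at order 5
exp((1/3)D) f = -(3/2)x^5 + (1/2)x^4 + (7/3)x^3 - (23/9)x^2 - (125/54)x - 67/162


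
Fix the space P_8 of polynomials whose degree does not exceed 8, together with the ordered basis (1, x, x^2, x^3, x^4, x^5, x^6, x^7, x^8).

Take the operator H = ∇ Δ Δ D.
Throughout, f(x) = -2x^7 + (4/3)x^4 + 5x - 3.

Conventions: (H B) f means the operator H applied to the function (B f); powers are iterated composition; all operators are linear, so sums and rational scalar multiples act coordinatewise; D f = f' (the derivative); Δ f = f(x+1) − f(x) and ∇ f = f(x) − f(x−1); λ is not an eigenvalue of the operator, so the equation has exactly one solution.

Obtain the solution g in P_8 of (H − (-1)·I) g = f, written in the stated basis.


write g with unknown coordinates in the stated basis and equate coefficients in (H − (-1)·I) g = f
solving from the highest basis element down gives g = -2x^7 + (4/3)x^4 + 1680x^3 + 2520x^2 + 2525x + 805
check: H g = -1680x^3 - 2520x^2 - 2520x - 808
so H g − (-1)·g = -2x^7 + (4/3)x^4 + 5x - 3 = f ✓

the image equals g(x) = -2x^7 + (4/3)x^4 + 1680x^3 + 2520x^2 + 2525x + 805


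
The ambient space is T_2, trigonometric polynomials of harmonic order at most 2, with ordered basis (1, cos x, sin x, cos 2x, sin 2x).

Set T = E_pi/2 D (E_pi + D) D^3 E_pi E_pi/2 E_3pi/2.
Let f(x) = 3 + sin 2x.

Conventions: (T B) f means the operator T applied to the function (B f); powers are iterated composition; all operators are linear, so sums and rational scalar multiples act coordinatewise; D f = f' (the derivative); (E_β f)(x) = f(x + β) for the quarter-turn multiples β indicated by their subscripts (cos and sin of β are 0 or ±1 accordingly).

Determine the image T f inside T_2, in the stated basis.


E_3pi/2 f = 3 - sin 2x
E_pi/2 E_3pi/2 f = 3 + sin 2x
E_pi (E_pi/2 E_3pi/2) f = 3 + sin 2x
D E_pi (E_pi/2 E_3pi/2) f = 2cos 2x
D D E_pi (E_pi/2 E_3pi/2) f = -4sin 2x
D D D E_pi (E_pi/2 E_3pi/2) f = -8cos 2x
E_pi (D^3 E_pi E_pi/2 E_3pi/2) f = -8cos 2x
D (D^3 E_pi E_pi/2 E_3pi/2) f = 16sin 2x
(E_pi + D) (D^3 E_pi E_pi/2 E_3pi/2) f = -8cos 2x + 16sin 2x
D (E_pi + D) (D^3 E_pi E_pi/2 E_3pi/2) f = 32cos 2x + 16sin 2x
E_pi/2 D (E_pi + D) (D^3 E_pi E_pi/2 E_3pi/2) f = -32cos 2x - 16sin 2x

the result is g(x) = -32cos 2x - 16sin 2x
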